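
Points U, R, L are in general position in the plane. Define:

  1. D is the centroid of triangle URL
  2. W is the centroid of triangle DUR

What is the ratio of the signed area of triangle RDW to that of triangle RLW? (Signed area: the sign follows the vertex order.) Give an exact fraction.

Work in coordinates with U = (0, 0), R = (1, 0), L = (0, 1).
1. D is the centroid of triangle URL ⇒ D = (1/3, 1/3)
2. W is the centroid of triangle DUR ⇒ W = (4/9, 1/9)
2·[RDW] = 1/9, 2·[RLW] = 4/9
[RDW]:[RLW] = 1/9:4/9 = 1/4

[RDW]:[RLW] = 1/4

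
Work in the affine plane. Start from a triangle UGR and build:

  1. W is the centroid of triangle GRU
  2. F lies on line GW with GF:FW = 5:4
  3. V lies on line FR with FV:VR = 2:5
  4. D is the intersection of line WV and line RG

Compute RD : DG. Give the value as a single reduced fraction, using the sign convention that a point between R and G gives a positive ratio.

RD:DG = 10/9

Choose coordinates U = (0, 0), G = (1, 0), R = (0, 1).
1. W is the centroid of triangle GRU ⇒ W = (1/3, 1/3)
2. F lies on line GW with GF:FW = 5:4 ⇒ F = (17/27, 5/27)
3. V lies on line FR with FV:VR = 2:5 ⇒ V = (85/189, 79/189)
4. D is the intersection of line WV and line RG ⇒ D = (10/19, 9/19)
D = R + t·(G−R) with t = 10/19, so RD:DG = t:(1−t) = 10/19:9/19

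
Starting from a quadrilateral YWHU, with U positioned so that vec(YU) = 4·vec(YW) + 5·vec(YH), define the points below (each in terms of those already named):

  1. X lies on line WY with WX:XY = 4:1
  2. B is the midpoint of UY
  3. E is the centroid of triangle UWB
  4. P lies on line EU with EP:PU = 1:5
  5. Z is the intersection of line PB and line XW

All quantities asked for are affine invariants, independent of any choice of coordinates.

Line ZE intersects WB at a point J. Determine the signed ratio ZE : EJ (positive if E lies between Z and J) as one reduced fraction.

Set Y = (0, 0), W = (1, 0), H = (0, 1), U = (4, 5); any affine frame gives the same invariant.
1. X lies on line WY with WX:XY = 4:1 ⇒ X = (1/5, 0)
2. B is the midpoint of UY ⇒ B = (2, 5/2)
3. E is the centroid of triangle UWB ⇒ E = (7/3, 5/2)
4. P lies on line EU with EP:PU = 1:5 ⇒ P = (47/18, 35/12)
5. Z is the intersection of line PB and line XW ⇒ Z = (-5/3, 0)
line ZE meets WB at J = (17/9, 20/9)
E = Z + t·(J−Z) with t = 9/8, so ZE:EJ = 9/8:-1/8

ZE:EJ = -9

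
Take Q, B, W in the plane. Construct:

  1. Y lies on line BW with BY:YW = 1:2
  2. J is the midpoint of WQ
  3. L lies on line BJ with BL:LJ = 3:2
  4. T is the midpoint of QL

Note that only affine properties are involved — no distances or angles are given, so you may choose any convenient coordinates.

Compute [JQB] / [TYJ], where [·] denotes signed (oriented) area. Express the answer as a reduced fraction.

[JQB]:[TYJ] = 5/2

Work in coordinates with Q = (0, 0), B = (1, 0), W = (0, 1).
1. Y lies on line BW with BY:YW = 1:2 ⇒ Y = (2/3, 1/3)
2. J is the midpoint of WQ ⇒ J = (0, 1/2)
3. L lies on line BJ with BL:LJ = 3:2 ⇒ L = (2/5, 3/10)
4. T is the midpoint of QL ⇒ T = (1/5, 3/20)
2·[JQB] = 1/2, 2·[TYJ] = 1/5
[JQB]:[TYJ] = 1/2:1/5 = 5/2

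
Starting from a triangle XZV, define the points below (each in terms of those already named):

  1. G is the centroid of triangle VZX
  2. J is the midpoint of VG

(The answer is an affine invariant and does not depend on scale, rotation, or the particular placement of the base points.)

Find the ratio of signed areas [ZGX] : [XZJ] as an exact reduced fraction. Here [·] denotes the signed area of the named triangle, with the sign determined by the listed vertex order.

Assign X = (0, 0), Z = (1, 0), V = (0, 1) — the answer is frame-independent, so this choice is without loss of generality.
1. G is the centroid of triangle VZX ⇒ G = (1/3, 1/3)
2. J is the midpoint of VG ⇒ J = (1/6, 2/3)
2·[ZGX] = 1/3, 2·[XZJ] = 2/3
[ZGX]:[XZJ] = 1/3:2/3 = 1/2

[ZGX]:[XZJ] = 1/2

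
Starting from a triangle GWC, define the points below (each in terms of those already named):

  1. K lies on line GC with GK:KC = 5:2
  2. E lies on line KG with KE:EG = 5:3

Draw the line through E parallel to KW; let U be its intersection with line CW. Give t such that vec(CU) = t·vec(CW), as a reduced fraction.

Work in coordinates with G = (0, 0), W = (1, 0), C = (0, 1).
1. K lies on line GC with GK:KC = 5:2 ⇒ K = (0, 5/7)
2. E lies on line KG with KE:EG = 5:3 ⇒ E = (0, 15/56)
through E parallel to KW: direction (1, -5/7); meets CW at U = (41/16, -25/16)
U = C + t·(W−C) with t = 41/16

t = 41/16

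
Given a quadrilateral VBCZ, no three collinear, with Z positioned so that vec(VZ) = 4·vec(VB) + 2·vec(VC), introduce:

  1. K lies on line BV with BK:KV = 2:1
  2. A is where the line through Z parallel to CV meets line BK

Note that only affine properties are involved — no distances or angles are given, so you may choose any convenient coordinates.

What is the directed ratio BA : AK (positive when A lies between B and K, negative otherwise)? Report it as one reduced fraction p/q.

Work in coordinates with V = (0, 0), B = (1, 0), C = (0, 1), Z = (4, 2).
1. K lies on line BV with BK:KV = 2:1 ⇒ K = (1/3, 0)
2. A is where the line through Z parallel to CV meets line BK ⇒ A = (4, 0)
A = B + t·(K−B) with t = -9/2, so BA:AK = t:(1−t) = -9/2:11/2

BA:AK = -9/11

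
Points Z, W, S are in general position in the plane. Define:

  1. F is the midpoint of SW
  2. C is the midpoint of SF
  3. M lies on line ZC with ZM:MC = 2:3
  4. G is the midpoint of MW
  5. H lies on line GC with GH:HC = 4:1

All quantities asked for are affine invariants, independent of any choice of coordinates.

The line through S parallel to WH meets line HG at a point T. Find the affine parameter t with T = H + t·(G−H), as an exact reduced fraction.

Assign Z = (0, 0), W = (1, 0), S = (0, 1) — the answer is frame-independent, so this choice is without loss of generality.
1. F is the midpoint of SW ⇒ F = (1/2, 1/2)
2. C is the midpoint of SF ⇒ C = (1/4, 3/4)
3. M lies on line ZC with ZM:MC = 2:3 ⇒ M = (1/10, 3/10)
4. G is the midpoint of MW ⇒ G = (11/20, 3/20)
5. H lies on line GC with GH:HC = 4:1 ⇒ H = (31/100, 63/100)
through S parallel to WH: direction (-69/100, 63/100); meets HG at T = (23/100, 79/100)
T = H + t·(G−H) with t = -1/3

t = -1/3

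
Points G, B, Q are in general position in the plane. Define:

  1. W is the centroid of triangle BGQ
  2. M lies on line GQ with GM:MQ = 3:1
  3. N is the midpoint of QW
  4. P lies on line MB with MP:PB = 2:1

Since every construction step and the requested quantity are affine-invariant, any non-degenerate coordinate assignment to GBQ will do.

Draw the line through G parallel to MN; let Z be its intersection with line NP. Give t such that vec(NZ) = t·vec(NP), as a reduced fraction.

Choose coordinates G = (0, 0), B = (1, 0), Q = (0, 1).
1. W is the centroid of triangle BGQ ⇒ W = (1/3, 1/3)
2. M lies on line GQ with GM:MQ = 3:1 ⇒ M = (0, 3/4)
3. N is the midpoint of QW ⇒ N = (1/6, 2/3)
4. P lies on line MB with MP:PB = 2:1 ⇒ P = (2/3, 1/4)
through G parallel to MN: direction (1/6, -1/12); meets NP at Z = (29/12, -29/24)
Z = N + t·(P−N) with t = 9/2

t = 9/2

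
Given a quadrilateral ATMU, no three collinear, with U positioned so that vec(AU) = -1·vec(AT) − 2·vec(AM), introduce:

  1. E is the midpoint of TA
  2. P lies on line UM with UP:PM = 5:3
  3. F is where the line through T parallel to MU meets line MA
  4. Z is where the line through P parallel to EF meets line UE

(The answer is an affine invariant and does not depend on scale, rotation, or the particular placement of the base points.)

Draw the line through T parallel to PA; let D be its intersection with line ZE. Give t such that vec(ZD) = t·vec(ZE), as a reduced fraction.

t = 313/369

Set A = (0, 0), T = (1, 0), M = (0, 1), U = (-1, -2); any affine frame gives the same invariant.
1. E is the midpoint of TA ⇒ E = (1/2, 0)
2. P lies on line UM with UP:PM = 5:3 ⇒ P = (-3/8, -1/8)
3. F is where the line through T parallel to MU meets line MA ⇒ F = (0, -3)
4. Z is where the line through P parallel to EF meets line UE ⇒ Z = (-67/112, -41/28)
through T parallel to PA: direction (3/8, 1/8); meets ZE at D = (1/3, -2/9)
D = Z + t·(E−Z) with t = 313/369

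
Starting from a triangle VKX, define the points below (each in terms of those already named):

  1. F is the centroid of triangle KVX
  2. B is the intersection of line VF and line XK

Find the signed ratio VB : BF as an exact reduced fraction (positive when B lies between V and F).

VB:BF = -3

Assign V = (0, 0), K = (1, 0), X = (0, 1) — the answer is frame-independent, so this choice is without loss of generality.
1. F is the centroid of triangle KVX ⇒ F = (1/3, 1/3)
2. B is the intersection of line VF and line XK ⇒ B = (1/2, 1/2)
B = V + t·(F−V) with t = 3/2, so VB:BF = t:(1−t) = 3/2:-1/2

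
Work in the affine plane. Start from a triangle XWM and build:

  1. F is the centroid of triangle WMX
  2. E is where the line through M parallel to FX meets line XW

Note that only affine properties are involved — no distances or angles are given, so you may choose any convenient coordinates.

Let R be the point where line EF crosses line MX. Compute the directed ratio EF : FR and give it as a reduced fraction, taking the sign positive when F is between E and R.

Assign X = (0, 0), W = (1, 0), M = (0, 1) — the answer is frame-independent, so this choice is without loss of generality.
1. F is the centroid of triangle WMX ⇒ F = (1/3, 1/3)
2. E is where the line through M parallel to FX meets line XW ⇒ E = (-1, 0)
line EF meets MX at R = (0, 1/4)
F = E + t·(R−E) with t = 4/3, so EF:FR = 4/3:-1/3

EF:FR = -4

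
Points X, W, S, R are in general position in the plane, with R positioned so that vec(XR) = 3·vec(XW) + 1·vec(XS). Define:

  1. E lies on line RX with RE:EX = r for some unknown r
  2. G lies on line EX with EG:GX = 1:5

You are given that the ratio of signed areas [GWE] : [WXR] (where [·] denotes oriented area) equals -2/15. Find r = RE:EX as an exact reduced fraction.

r = 1/4

Choose coordinates X = (0, 0), W = (1, 0), S = (0, 1), R = (3, 1).
1. With RE:EX = r, write λ = r/(r+1) so E = R + λ·(X−R); E is affine-linear in λ
2. G lies on line EX with EG:GX = 1:5 ⇒ G is an affine combination of earlier points and hence also affine-linear in λ
Every point depending on E is an affine combination of E and λ-independent points, so each such coordinate is linear in λ; the λ² term in each signed area is a multiple of (X−R)×(X−R) = 0, so 2·[GWE] and 2·[WXR] are each linear in λ. Evaluating at λ=0 and λ=1:
  2·[GWE] = -1/6·λ + 1/6,   2·[WXR] = -1
So [GWE]:[WXR] = (-1/6·λ + 1/6) / (-1). Setting this equal to -2/15:
  -1/6·λ + 1/6 = -2/15·(-1)  ⇒  λ = 1/5
Then r = λ/(1−λ) = (1/5)/(4/5) = 1/4. Check: with r = 1/4, E = (12/5, 4/5) and [GWE]:[WXR] = -2/15 as required.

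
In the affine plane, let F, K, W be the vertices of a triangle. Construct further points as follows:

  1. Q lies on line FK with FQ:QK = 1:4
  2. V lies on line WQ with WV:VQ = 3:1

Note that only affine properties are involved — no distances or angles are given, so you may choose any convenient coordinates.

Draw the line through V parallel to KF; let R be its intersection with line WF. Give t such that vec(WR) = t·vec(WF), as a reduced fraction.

Work in coordinates with F = (0, 0), K = (1, 0), W = (0, 1).
1. Q lies on line FK with FQ:QK = 1:4 ⇒ Q = (1/5, 0)
2. V lies on line WQ with WV:VQ = 3:1 ⇒ V = (3/20, 1/4)
through V parallel to KF: direction (-1, 0); meets WF at R = (0, 1/4)
R = W + t·(F−W) with t = 3/4

t = 3/4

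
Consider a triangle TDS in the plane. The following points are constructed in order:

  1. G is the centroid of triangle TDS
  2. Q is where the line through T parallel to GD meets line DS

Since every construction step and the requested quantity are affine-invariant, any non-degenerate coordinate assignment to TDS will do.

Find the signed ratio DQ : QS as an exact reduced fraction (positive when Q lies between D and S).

Work in coordinates with T = (0, 0), D = (1, 0), S = (0, 1).
1. G is the centroid of triangle TDS ⇒ G = (1/3, 1/3)
2. Q is where the line through T parallel to GD meets line DS ⇒ Q = (2, -1)
Q = D + t·(S−D) with t = -1, so DQ:QS = t:(1−t) = -1:2

DQ:QS = -1/2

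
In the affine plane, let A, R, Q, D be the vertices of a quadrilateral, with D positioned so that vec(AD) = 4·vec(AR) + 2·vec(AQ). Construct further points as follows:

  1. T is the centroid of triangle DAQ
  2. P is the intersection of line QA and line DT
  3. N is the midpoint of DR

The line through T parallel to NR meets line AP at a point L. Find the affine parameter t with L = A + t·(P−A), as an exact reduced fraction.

Set A = (0, 0), R = (1, 0), Q = (0, 1), D = (4, 2); any affine frame gives the same invariant.
1. T is the centroid of triangle DAQ ⇒ T = (4/3, 1)
2. P is the intersection of line QA and line DT ⇒ P = (0, 1/2)
3. N is the midpoint of DR ⇒ N = (5/2, 1)
through T parallel to NR: direction (-3/2, -1); meets AP at L = (0, 1/9)
L = A + t·(P−A) with t = 2/9

t = 2/9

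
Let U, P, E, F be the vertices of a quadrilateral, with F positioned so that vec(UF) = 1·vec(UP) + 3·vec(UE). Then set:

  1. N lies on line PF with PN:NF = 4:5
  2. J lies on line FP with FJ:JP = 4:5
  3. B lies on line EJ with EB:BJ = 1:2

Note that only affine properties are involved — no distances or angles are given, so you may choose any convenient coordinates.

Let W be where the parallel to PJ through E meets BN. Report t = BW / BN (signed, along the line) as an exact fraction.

t = -1/2

Assign U = (0, 0), P = (1, 0), E = (0, 1), F = (1, 3) — the answer is frame-independent, so this choice is without loss of generality.
1. N lies on line PF with PN:NF = 4:5 ⇒ N = (1, 4/3)
2. J lies on line FP with FJ:JP = 4:5 ⇒ J = (1, 5/3)
3. B lies on line EJ with EB:BJ = 1:2 ⇒ B = (1/3, 11/9)
through E parallel to PJ: direction (0, 5/3); meets BN at W = (0, 7/6)
W = B + t·(N−B) with t = -1/2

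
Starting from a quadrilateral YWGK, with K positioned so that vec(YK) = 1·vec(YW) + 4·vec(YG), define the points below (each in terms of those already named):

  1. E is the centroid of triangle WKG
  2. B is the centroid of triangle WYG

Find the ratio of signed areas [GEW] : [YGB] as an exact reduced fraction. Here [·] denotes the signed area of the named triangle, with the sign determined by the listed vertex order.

[GEW]:[YGB] = 4

Work in coordinates with Y = (0, 0), W = (1, 0), G = (0, 1), K = (1, 4).
1. E is the centroid of triangle WKG ⇒ E = (2/3, 5/3)
2. B is the centroid of triangle WYG ⇒ B = (1/3, 1/3)
2·[GEW] = -4/3, 2·[YGB] = -1/3
[GEW]:[YGB] = -4/3:-1/3 = 4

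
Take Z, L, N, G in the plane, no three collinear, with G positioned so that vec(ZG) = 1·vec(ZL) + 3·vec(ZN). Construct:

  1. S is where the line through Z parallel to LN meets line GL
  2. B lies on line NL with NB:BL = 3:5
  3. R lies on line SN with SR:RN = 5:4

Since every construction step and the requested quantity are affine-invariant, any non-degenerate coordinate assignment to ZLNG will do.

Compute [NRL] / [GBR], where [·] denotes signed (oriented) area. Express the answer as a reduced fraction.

[NRL]:[GBR] = 32/35

Choose coordinates Z = (0, 0), L = (1, 0), N = (0, 1), G = (1, 3).
1. S is where the line through Z parallel to LN meets line GL ⇒ S = (1, -1)
2. B lies on line NL with NB:BL = 3:5 ⇒ B = (3/8, 5/8)
3. R lies on line SN with SR:RN = 5:4 ⇒ R = (4/9, 1/9)
2·[NRL] = 4/9, 2·[GBR] = 35/72
[NRL]:[GBR] = 4/9:35/72 = 32/35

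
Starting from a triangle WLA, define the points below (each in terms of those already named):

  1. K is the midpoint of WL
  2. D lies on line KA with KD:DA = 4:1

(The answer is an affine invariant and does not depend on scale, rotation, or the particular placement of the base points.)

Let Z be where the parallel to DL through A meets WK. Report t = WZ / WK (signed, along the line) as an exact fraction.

Assign W = (0, 0), L = (1, 0), A = (0, 1) — the answer is frame-independent, so this choice is without loss of generality.
1. K is the midpoint of WL ⇒ K = (1/2, 0)
2. D lies on line KA with KD:DA = 4:1 ⇒ D = (1/10, 4/5)
through A parallel to DL: direction (9/10, -4/5); meets WK at Z = (9/8, 0)
Z = W + t·(K−W) with t = 9/4

t = 9/4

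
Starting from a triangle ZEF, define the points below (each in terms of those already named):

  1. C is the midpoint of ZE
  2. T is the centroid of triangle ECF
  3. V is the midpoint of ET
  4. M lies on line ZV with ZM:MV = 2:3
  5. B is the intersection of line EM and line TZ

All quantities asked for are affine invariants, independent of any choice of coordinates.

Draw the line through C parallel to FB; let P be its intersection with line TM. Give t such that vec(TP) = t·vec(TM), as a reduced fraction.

Choose coordinates Z = (0, 0), E = (1, 0), F = (0, 1).
1. C is the midpoint of ZE ⇒ C = (1/2, 0)
2. T is the centroid of triangle ECF ⇒ T = (1/2, 1/3)
3. V is the midpoint of ET ⇒ V = (3/4, 1/6)
4. M lies on line ZV with ZM:MV = 2:3 ⇒ M = (3/10, 1/15)
5. B is the intersection of line EM and line TZ ⇒ B = (1/8, 1/12)
through C parallel to FB: direction (1/8, -11/12); meets TM at P = (6/13, 11/39)
P = T + t·(M−T) with t = 5/26

t = 5/26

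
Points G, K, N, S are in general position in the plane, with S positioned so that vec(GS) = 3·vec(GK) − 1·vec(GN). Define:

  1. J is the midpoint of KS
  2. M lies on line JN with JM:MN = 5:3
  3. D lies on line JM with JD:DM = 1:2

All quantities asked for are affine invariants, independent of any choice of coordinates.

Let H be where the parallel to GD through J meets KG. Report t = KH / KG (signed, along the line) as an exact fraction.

t = 29/9

Set G = (0, 0), K = (1, 0), N = (0, 1), S = (3, -1); any affine frame gives the same invariant.
1. J is the midpoint of KS ⇒ J = (2, -1/2)
2. M lies on line JN with JM:MN = 5:3 ⇒ M = (3/4, 7/16)
3. D lies on line JM with JD:DM = 1:2 ⇒ D = (19/12, -3/16)
through J parallel to GD: direction (19/12, -3/16); meets KG at H = (-20/9, 0)
H = K + t·(G−K) with t = 29/9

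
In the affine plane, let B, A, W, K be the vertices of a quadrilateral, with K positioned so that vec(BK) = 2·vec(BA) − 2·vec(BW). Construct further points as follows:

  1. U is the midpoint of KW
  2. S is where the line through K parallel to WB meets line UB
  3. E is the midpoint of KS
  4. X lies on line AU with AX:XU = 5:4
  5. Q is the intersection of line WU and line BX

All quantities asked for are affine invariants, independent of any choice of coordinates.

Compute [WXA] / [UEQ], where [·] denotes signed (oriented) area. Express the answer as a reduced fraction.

Assign B = (0, 0), A = (1, 0), W = (0, 1), K = (2, -2) — the answer is frame-independent, so this choice is without loss of generality.
1. U is the midpoint of KW ⇒ U = (1, -1/2)
2. S is where the line through K parallel to WB meets line UB ⇒ S = (2, -1)
3. E is the midpoint of KS ⇒ E = (2, -3/2)
4. X lies on line AU with AX:XU = 5:4 ⇒ X = (1, -5/18)
5. Q is the intersection of line WU and line BX ⇒ Q = (9/11, -5/22)
2·[WXA] = 5/18, 2·[UEQ] = 1/11
[WXA]:[UEQ] = 5/18:1/11 = 55/18

[WXA]:[UEQ] = 55/18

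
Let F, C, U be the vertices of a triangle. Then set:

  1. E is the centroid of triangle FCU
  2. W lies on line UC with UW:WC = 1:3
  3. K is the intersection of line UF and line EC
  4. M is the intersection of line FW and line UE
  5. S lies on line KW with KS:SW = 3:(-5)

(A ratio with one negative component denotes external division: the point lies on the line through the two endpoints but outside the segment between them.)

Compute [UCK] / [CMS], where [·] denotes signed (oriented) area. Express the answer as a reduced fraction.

[UCK]:[CMS] = -20/29

Set F = (0, 0), C = (1, 0), U = (0, 1); any affine frame gives the same invariant.
1. E is the centroid of triangle FCU ⇒ E = (1/3, 1/3)
2. W lies on line UC with UW:WC = 1:3 ⇒ W = (1/4, 3/4)
3. K is the intersection of line UF and line EC ⇒ K = (0, 1/2)
4. M is the intersection of line FW and line UE ⇒ M = (1/5, 3/5)
5. S lies on line KW with KS:SW = 3:(-5) ⇒ S = (-3/8, 1/8)
2·[UCK] = -1/2, 2·[CMS] = 29/40
[UCK]:[CMS] = -1/2:29/40 = -20/29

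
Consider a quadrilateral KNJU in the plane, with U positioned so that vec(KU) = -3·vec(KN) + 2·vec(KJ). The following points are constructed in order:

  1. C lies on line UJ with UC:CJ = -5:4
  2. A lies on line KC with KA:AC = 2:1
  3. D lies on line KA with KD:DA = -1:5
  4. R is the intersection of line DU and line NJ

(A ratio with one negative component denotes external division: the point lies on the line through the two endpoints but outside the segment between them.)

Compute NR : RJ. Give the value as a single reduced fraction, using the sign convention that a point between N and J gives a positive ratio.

NR:RJ = -8/7

Choose coordinates K = (0, 0), N = (1, 0), J = (0, 1), U = (-3, 2).
1. C lies on line UJ with UC:CJ = -5:4 ⇒ C = (12, -3)
2. A lies on line KC with KA:AC = 2:1 ⇒ A = (8, -2)
3. D lies on line KA with KD:DA = -1:5 ⇒ D = (-2, 1/2)
4. R is the intersection of line DU and line NJ ⇒ R = (-7, 8)
R = N + t·(J−N) with t = 8, so NR:RJ = t:(1−t) = 8:-7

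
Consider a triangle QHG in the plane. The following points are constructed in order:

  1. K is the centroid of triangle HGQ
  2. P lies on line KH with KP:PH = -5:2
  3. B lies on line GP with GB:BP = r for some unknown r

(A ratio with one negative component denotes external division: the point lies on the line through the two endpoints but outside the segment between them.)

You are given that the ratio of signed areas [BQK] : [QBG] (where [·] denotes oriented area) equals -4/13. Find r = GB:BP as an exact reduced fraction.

Choose coordinates Q = (0, 0), H = (1, 0), G = (0, 1).
1. K is the centroid of triangle HGQ ⇒ K = (1/3, 1/3)
2. P lies on line KH with KP:PH = -5:2 ⇒ P = (13/9, -2/9)
3. With GB:BP = r, write λ = r/(r+1) so B = G + λ·(P−G); B is affine-linear in λ
Every point depending on B is an affine combination of B and λ-independent points, so each such coordinate is linear in λ; the λ² term in each signed area is a multiple of (P−G)×(P−G) = 0, so 2·[BQK] and 2·[QBG] are each linear in λ. Evaluating at λ=0 and λ=1:
  2·[BQK] = -8/9·λ + 1/3,   2·[QBG] = 13/9·λ
So [BQK]:[QBG] = (-8/9·λ + 1/3) / (13/9·λ). Setting this equal to -4/13:
  -8/9·λ + 1/3 = -4/13·(13/9·λ)  ⇒  λ = 3/4
Then r = λ/(1−λ) = (3/4)/(1/4) = 3. Check: with r = 3, B = (13/12, 1/12) and [BQK]:[QBG] = -4/13 as required.

r = 3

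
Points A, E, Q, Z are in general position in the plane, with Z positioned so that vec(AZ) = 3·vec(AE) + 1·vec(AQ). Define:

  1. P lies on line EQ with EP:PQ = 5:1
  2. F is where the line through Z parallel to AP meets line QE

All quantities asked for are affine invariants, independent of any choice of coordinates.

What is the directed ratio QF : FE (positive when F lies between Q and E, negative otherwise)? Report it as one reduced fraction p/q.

QF:FE = -5/3

Set A = (0, 0), E = (1, 0), Q = (0, 1), Z = (3, 1); any affine frame gives the same invariant.
1. P lies on line EQ with EP:PQ = 5:1 ⇒ P = (1/6, 5/6)
2. F is where the line through Z parallel to AP meets line QE ⇒ F = (5/2, -3/2)
F = Q + t·(E−Q) with t = 5/2, so QF:FE = t:(1−t) = 5/2:-3/2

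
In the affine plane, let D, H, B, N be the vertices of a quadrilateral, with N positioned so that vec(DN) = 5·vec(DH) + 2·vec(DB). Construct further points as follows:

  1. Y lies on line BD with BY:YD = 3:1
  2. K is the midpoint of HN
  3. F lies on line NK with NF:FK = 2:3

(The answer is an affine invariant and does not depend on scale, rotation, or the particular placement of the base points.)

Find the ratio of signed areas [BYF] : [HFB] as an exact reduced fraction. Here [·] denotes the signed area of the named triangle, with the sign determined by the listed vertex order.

Work in coordinates with D = (0, 0), H = (1, 0), B = (0, 1), N = (5, 2).
1. Y lies on line BD with BY:YD = 3:1 ⇒ Y = (0, 1/4)
2. K is the midpoint of HN ⇒ K = (3, 1)
3. F lies on line NK with NF:FK = 2:3 ⇒ F = (21/5, 8/5)
2·[BYF] = 63/20, 2·[HFB] = 24/5
[BYF]:[HFB] = 63/20:24/5 = 21/32

[BYF]:[HFB] = 21/32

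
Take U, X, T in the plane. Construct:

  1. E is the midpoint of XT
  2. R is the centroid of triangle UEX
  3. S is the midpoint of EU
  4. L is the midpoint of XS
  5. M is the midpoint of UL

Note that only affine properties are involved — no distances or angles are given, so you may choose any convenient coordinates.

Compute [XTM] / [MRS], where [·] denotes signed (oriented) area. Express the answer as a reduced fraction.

[XTM]:[MRS] = 15

Work in coordinates with U = (0, 0), X = (1, 0), T = (0, 1).
1. E is the midpoint of XT ⇒ E = (1/2, 1/2)
2. R is the centroid of triangle UEX ⇒ R = (1/2, 1/6)
3. S is the midpoint of EU ⇒ S = (1/4, 1/4)
4. L is the midpoint of XS ⇒ L = (5/8, 1/8)
5. M is the midpoint of UL ⇒ M = (5/16, 1/16)
2·[XTM] = 5/8, 2·[MRS] = 1/24
[XTM]:[MRS] = 5/8:1/24 = 15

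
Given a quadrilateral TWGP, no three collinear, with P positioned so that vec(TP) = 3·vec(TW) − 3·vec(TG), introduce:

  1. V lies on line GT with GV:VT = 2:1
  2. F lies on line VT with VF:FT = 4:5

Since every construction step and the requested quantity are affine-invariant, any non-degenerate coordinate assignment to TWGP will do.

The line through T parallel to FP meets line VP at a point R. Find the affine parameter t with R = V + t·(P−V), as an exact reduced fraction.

Set T = (0, 0), W = (1, 0), G = (0, 1), P = (3, -3); any affine frame gives the same invariant.
1. V lies on line GT with GV:VT = 2:1 ⇒ V = (0, 1/3)
2. F lies on line VT with VF:FT = 4:5 ⇒ F = (0, 5/27)
through T parallel to FP: direction (3, -86/27); meets VP at R = (27/4, -43/6)
R = V + t·(P−V) with t = 9/4

t = 9/4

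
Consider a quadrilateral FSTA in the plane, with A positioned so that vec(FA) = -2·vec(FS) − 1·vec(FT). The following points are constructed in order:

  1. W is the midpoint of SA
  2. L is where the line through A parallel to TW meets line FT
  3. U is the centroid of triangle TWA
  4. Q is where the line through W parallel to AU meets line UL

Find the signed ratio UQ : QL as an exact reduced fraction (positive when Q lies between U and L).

UQ:QL = -1/9

Assign F = (0, 0), S = (1, 0), T = (0, 1), A = (-2, -1) — the answer is frame-independent, so this choice is without loss of generality.
1. W is the midpoint of SA ⇒ W = (-1/2, -1/2)
2. L is where the line through A parallel to TW meets line FT ⇒ L = (0, 5)
3. U is the centroid of triangle TWA ⇒ U = (-5/6, -1/6)
4. Q is where the line through W parallel to AU meets line UL ⇒ Q = (-15/16, -13/16)
Q = U + t·(L−U) with t = -1/8, so UQ:QL = t:(1−t) = -1/8:9/8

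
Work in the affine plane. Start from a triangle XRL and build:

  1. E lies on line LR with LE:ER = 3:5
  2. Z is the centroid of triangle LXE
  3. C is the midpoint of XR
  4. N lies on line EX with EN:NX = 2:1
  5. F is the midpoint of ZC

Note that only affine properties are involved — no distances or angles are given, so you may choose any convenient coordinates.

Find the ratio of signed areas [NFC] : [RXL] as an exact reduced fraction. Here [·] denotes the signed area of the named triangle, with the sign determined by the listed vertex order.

[NFC]:[RXL] = 1/16

Work in coordinates with X = (0, 0), R = (1, 0), L = (0, 1).
1. E lies on line LR with LE:ER = 3:5 ⇒ E = (3/8, 5/8)
2. Z is the centroid of triangle LXE ⇒ Z = (1/8, 13/24)
3. C is the midpoint of XR ⇒ C = (1/2, 0)
4. N lies on line EX with EN:NX = 2:1 ⇒ N = (1/8, 5/24)
5. F is the midpoint of ZC ⇒ F = (5/16, 13/48)
2·[NFC] = -1/16, 2·[RXL] = -1
[NFC]:[RXL] = -1/16:-1 = 1/16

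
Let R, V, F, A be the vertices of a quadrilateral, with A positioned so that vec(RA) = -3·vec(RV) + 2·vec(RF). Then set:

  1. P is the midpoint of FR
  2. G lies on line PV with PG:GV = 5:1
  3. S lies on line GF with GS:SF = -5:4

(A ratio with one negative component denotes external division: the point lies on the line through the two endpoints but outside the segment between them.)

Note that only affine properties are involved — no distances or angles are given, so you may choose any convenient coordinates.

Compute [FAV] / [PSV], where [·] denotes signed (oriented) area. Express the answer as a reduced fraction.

[FAV]:[PSV] = -4/5

Assign R = (0, 0), V = (1, 0), F = (0, 1), A = (-3, 2) — the answer is frame-independent, so this choice is without loss of generality.
1. P is the midpoint of FR ⇒ P = (0, 1/2)
2. G lies on line PV with PG:GV = 5:1 ⇒ G = (5/6, 1/12)
3. S lies on line GF with GS:SF = -5:4 ⇒ S = (-10/3, 14/3)
2·[FAV] = 2, 2·[PSV] = -5/2
[FAV]:[PSV] = 2:-5/2 = -4/5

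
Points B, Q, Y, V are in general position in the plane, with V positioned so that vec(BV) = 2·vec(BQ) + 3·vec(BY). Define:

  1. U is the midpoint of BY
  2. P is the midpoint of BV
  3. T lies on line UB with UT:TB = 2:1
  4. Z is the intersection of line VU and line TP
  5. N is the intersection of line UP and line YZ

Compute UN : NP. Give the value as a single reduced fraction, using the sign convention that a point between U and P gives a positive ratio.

Assign B = (0, 0), Q = (1, 0), Y = (0, 1), V = (2, 3) — the answer is frame-independent, so this choice is without loss of generality.
1. U is the midpoint of BY ⇒ U = (0, 1/2)
2. P is the midpoint of BV ⇒ P = (1, 3/2)
3. T lies on line UB with UT:TB = 2:1 ⇒ T = (0, 1/6)
4. Z is the intersection of line VU and line TP ⇒ Z = (4, 11/2)
5. N is the intersection of line UP and line YZ ⇒ N = (-4, -7/2)
N = U + t·(P−U) with t = -4, so UN:NP = t:(1−t) = -4:5

UN:NP = -4/5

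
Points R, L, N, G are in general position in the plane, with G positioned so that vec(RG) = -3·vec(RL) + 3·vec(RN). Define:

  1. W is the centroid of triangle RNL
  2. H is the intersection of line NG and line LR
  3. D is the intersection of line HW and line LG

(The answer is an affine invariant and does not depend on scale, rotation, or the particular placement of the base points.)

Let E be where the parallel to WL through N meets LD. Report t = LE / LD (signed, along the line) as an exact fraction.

Assign R = (0, 0), L = (1, 0), N = (0, 1), G = (-3, 3) — the answer is frame-independent, so this choice is without loss of generality.
1. W is the centroid of triangle RNL ⇒ W = (1/3, 1/3)
2. H is the intersection of line NG and line LR ⇒ H = (3/2, 0)
3. D is the intersection of line HW and line LG ⇒ D = (9/13, 3/13)
through N parallel to WL: direction (2/3, -1/3); meets LD at E = (-1, 3/2)
E = L + t·(D−L) with t = 13/2

t = 13/2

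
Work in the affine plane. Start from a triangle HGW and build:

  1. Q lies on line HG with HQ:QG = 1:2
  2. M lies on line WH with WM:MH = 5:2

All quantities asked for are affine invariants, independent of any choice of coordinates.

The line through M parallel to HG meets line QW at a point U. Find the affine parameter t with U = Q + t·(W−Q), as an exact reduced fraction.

Work in coordinates with H = (0, 0), G = (1, 0), W = (0, 1).
1. Q lies on line HG with HQ:QG = 1:2 ⇒ Q = (1/3, 0)
2. M lies on line WH with WM:MH = 5:2 ⇒ M = (0, 2/7)
through M parallel to HG: direction (1, 0); meets QW at U = (5/21, 2/7)
U = Q + t·(W−Q) with t = 2/7

t = 2/7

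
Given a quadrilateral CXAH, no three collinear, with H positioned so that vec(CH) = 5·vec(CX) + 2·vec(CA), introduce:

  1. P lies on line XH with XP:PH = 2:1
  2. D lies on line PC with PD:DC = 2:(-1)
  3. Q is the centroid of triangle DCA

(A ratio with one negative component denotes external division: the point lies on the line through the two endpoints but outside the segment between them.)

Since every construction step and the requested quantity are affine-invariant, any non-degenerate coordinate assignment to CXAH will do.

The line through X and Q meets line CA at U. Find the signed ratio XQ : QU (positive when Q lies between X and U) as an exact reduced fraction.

Assign C = (0, 0), X = (1, 0), A = (0, 1), H = (5, 2) — the answer is frame-independent, so this choice is without loss of generality.
1. P lies on line XH with XP:PH = 2:1 ⇒ P = (11/3, 4/3)
2. D lies on line PC with PD:DC = 2:(-1) ⇒ D = (-11/3, -4/3)
3. Q is the centroid of triangle DCA ⇒ Q = (-11/9, -1/9)
line XQ meets CA at U = (0, -1/20)
Q = X + t·(U−X) with t = 20/9, so XQ:QU = 20/9:-11/9

XQ:QU = -20/11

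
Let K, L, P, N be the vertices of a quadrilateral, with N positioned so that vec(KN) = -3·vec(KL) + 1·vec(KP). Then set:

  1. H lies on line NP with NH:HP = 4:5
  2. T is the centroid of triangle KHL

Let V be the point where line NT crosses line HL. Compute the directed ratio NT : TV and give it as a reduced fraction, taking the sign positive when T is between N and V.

Work in coordinates with K = (0, 0), L = (1, 0), P = (0, 1), N = (-3, 1).
1. H lies on line NP with NH:HP = 4:5 ⇒ H = (-5/3, 1)
2. T is the centroid of triangle KHL ⇒ T = (-2/9, 1/3)
line NT meets HL at V = (19/27, 1/9)
T = N + t·(V−N) with t = 3/4, so NT:TV = 3/4:1/4

NT:TV = 3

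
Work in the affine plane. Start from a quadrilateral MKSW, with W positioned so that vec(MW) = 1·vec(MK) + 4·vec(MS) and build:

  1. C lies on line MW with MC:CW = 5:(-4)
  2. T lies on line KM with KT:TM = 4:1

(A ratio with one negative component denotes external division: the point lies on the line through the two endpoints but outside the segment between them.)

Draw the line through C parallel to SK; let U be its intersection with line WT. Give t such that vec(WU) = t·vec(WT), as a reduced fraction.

Set M = (0, 0), K = (1, 0), S = (0, 1), W = (1, 4); any affine frame gives the same invariant.
1. C lies on line MW with MC:CW = 5:(-4) ⇒ C = (5, 20)
2. T lies on line KM with KT:TM = 4:1 ⇒ T = (1/5, 0)
through C parallel to SK: direction (1, -1); meets WT at U = (13/3, 62/3)
U = W + t·(T−W) with t = -25/6

t = -25/6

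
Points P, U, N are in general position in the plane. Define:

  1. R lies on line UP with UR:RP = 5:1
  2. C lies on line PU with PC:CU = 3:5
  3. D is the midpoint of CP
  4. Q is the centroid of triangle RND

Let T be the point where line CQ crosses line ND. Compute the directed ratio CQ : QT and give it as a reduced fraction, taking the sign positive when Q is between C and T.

CQ:QT = -28

Work in coordinates with P = (0, 0), U = (1, 0), N = (0, 1).
1. R lies on line UP with UR:RP = 5:1 ⇒ R = (1/6, 0)
2. C lies on line PU with PC:CU = 3:5 ⇒ C = (3/8, 0)
3. D is the midpoint of CP ⇒ D = (3/16, 0)
4. Q is the centroid of triangle RND ⇒ Q = (17/144, 1/3)
line CQ meets ND at T = (57/448, 9/28)
Q = C + t·(T−C) with t = 28/27, so CQ:QT = 28/27:-1/27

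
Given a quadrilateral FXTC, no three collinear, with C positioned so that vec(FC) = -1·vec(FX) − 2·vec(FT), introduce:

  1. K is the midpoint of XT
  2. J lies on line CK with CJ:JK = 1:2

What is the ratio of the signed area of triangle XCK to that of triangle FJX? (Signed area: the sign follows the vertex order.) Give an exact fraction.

Choose coordinates F = (0, 0), X = (1, 0), T = (0, 1), C = (-1, -2).
1. K is the midpoint of XT ⇒ K = (1/2, 1/2)
2. J lies on line CK with CJ:JK = 1:2 ⇒ J = (-1/2, -7/6)
2·[XCK] = -2, 2·[FJX] = 7/6
[XCK]:[FJX] = -2:7/6 = -12/7

[XCK]:[FJX] = -12/7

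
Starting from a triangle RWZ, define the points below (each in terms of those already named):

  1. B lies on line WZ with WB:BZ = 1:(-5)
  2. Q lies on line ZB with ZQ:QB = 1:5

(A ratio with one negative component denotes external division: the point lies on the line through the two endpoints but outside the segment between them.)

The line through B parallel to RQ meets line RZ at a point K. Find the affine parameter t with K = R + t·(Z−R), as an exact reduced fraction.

t = -5

Choose coordinates R = (0, 0), W = (1, 0), Z = (0, 1).
1. B lies on line WZ with WB:BZ = 1:(-5) ⇒ B = (5/4, -1/4)
2. Q lies on line ZB with ZQ:QB = 1:5 ⇒ Q = (5/24, 19/24)
through B parallel to RQ: direction (5/24, 19/24); meets RZ at K = (0, -5)
K = R + t·(Z−R) with t = -5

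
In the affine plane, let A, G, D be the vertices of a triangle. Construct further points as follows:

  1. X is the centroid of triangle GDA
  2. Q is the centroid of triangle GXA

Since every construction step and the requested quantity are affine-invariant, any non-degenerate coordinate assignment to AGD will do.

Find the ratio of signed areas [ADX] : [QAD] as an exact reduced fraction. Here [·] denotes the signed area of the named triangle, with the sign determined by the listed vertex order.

[ADX]:[QAD] = 3/4

Assign A = (0, 0), G = (1, 0), D = (0, 1) — the answer is frame-independent, so this choice is without loss of generality.
1. X is the centroid of triangle GDA ⇒ X = (1/3, 1/3)
2. Q is the centroid of triangle GXA ⇒ Q = (4/9, 1/9)
2·[ADX] = -1/3, 2·[QAD] = -4/9
[ADX]:[QAD] = -1/3:-4/9 = 3/4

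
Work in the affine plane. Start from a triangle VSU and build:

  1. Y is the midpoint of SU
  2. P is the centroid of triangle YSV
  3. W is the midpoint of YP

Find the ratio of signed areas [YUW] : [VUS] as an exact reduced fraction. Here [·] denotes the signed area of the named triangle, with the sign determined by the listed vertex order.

Assign V = (0, 0), S = (1, 0), U = (0, 1) — the answer is frame-independent, so this choice is without loss of generality.
1. Y is the midpoint of SU ⇒ Y = (1/2, 1/2)
2. P is the centroid of triangle YSV ⇒ P = (1/2, 1/6)
3. W is the midpoint of YP ⇒ W = (1/2, 1/3)
2·[YUW] = 1/12, 2·[VUS] = -1
[YUW]:[VUS] = 1/12:-1 = -1/12

[YUW]:[VUS] = -1/12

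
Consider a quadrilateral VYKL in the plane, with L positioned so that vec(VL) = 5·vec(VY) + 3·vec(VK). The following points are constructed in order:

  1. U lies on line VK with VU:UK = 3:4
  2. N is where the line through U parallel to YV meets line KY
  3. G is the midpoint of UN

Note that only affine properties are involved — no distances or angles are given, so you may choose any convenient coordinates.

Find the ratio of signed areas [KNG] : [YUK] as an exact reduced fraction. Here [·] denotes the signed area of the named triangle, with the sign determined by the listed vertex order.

[KNG]:[YUK] = 2/7

Set V = (0, 0), Y = (1, 0), K = (0, 1), L = (5, 3); any affine frame gives the same invariant.
1. U lies on line VK with VU:UK = 3:4 ⇒ U = (0, 3/7)
2. N is where the line through U parallel to YV meets line KY ⇒ N = (4/7, 3/7)
3. G is the midpoint of UN ⇒ G = (2/7, 3/7)
2·[KNG] = -8/49, 2·[YUK] = -4/7
[KNG]:[YUK] = -8/49:-4/7 = 2/7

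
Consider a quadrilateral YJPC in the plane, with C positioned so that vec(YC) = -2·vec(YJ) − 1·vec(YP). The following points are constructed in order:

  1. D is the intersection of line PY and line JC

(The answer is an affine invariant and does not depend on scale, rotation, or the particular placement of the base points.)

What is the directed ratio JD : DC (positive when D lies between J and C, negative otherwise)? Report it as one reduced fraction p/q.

JD:DC = 1/2

Assign Y = (0, 0), J = (1, 0), P = (0, 1), C = (-2, -1) — the answer is frame-independent, so this choice is without loss of generality.
1. D is the intersection of line PY and line JC ⇒ D = (0, -1/3)
D = J + t·(C−J) with t = 1/3, so JD:DC = t:(1−t) = 1/3:2/3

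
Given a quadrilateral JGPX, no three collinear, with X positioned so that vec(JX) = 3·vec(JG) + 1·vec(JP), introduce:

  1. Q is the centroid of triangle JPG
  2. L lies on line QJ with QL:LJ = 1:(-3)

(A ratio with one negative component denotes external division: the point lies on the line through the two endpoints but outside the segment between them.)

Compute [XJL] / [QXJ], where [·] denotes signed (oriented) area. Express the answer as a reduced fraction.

[XJL]:[QXJ] = 3/2

Set J = (0, 0), G = (1, 0), P = (0, 1), X = (3, 1); any affine frame gives the same invariant.
1. Q is the centroid of triangle JPG ⇒ Q = (1/3, 1/3)
2. L lies on line QJ with QL:LJ = 1:(-3) ⇒ L = (1/2, 1/2)
2·[XJL] = -1, 2·[QXJ] = -2/3
[XJL]:[QXJ] = -1:-2/3 = 3/2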